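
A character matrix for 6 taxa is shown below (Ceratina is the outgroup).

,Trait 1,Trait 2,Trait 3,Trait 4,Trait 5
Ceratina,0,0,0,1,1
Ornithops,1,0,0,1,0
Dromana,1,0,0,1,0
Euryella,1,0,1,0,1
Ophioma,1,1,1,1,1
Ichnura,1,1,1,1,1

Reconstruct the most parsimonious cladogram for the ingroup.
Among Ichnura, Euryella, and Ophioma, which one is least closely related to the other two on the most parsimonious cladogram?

Euryella

Character polarity is set by the outgroup: the derived state is whichever differs from the outgroup's state, so for Trait 4, Trait 5 the derived state is '0', and for the remaining characters it is '1'.
Trait 1 (derived state '1') is shared by all ingroup taxa — unites the whole ingroup.
Trait 2 (derived state '1') is shared by Ichnura and Ophioma — a synapomorphy uniting that clade.
Trait 3: derived state '1' in Euryella, Ichnura, and Ophioma only — synapomorphy for {Euryella, Ichnura, Ophioma}.
Trait 4 (derived state '0') is unique to Euryella (autapomorphy; uninformative for grouping).
Trait 5: derived state '0' in Dromana and Ornithops only — synapomorphy for {Dromana, Ornithops}.
Most parsimonious ingroup topology: ((Ornithops,Dromana),(Euryella,(Ophioma,Ichnura))).
Ophioma and Ichnura share a more recent common ancestor with each other than either does with Euryella, so Euryella is the least closely related of the three.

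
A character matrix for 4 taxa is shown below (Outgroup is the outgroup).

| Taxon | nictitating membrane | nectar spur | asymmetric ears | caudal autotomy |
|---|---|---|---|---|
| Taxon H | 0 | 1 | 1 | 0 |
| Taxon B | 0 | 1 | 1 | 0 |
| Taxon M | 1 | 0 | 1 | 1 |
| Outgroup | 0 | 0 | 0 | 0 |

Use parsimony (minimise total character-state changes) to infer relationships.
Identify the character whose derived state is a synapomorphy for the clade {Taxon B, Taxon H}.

nectar spur

The outgroup has state '0' for every character, so '1' is the derived state throughout.
nictitating membrane: derived state '1' in Taxon M only — an autapomorphy, so it tells us nothing about relationships among taxa.
Only Taxon B and Taxon H show the derived state '1' for nectar spur, supporting them as a clade.
asymmetric ears (derived state '1') is shared by all ingroup taxa — unites the whole ingroup.
caudal autotomy: derived state '1' in Taxon M only — an autapomorphy, so it tells us nothing about relationships among taxa.
Most parsimonious ingroup topology: (Taxon M,(Taxon B,Taxon H)).
The clade {Taxon B, Taxon H} is supported by nectar spur: its derived state '1' occurs in exactly those taxa and in no other taxon (including the outgroup).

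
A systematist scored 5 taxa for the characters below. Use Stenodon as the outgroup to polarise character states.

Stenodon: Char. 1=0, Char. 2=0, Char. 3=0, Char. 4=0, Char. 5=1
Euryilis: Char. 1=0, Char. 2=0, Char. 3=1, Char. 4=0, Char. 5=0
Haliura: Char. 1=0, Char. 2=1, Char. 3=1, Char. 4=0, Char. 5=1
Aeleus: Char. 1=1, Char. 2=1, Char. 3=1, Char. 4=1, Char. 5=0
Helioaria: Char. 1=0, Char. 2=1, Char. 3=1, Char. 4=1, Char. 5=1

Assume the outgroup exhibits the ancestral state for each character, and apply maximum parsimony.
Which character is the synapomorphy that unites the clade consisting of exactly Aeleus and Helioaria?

Char. 4

Character polarity is set by the outgroup: the derived state is whichever differs from the outgroup's state, so for Char. 5 the derived state is '0', and for the remaining characters it is '1'.
Char. 1 (derived state '1') is unique to Aeleus (autapomorphy; uninformative for grouping).
Only Aeleus, Haliura, and Helioaria show the derived state '1' for Char. 2, supporting them as a clade.
All ingroup taxa share the derived state '1' for Char. 3; it defines the ingroup but does not resolve relationships within it.
Only Aeleus and Helioaria show the derived state '1' for Char. 4, supporting them as a clade.
Char. 5 (state '0') occurs in Aeleus and Euryilis but conflicts with the nesting implied by the other characters — most parsimoniously interpreted as homoplasy.
Most parsimonious ingroup topology: (Euryilis,(Haliura,(Aeleus,Helioaria))).
The clade {Aeleus, Helioaria} is supported by Char. 4: its derived state '1' occurs in exactly those taxa and in no other taxon (including the outgroup).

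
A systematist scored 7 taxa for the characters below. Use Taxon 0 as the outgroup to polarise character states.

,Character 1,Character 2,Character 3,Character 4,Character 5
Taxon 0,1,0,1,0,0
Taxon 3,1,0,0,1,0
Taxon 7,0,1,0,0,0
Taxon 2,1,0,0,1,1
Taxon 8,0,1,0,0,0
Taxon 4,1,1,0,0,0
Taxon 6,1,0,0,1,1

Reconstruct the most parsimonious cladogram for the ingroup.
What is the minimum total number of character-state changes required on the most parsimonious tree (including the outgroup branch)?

Character polarity is set by the outgroup: the derived state is whichever differs from the outgroup's state, so for Character 1, Character 3 the derived state is '0', and for the remaining characters it is '1'.
Only Taxon 7 and Taxon 8 show the derived state '0' for Character 1, supporting them as a clade.
Character 2 (derived state '1') is shared by Taxon 4, Taxon 7, and Taxon 8 — a synapomorphy uniting that clade.
All ingroup taxa share the derived state '0' for Character 3; it defines the ingroup but does not resolve relationships within it.
Character 4: derived state '1' in Taxon 2, Taxon 3, and Taxon 6 only — synapomorphy for {Taxon 2, Taxon 3, Taxon 6}.
Character 5 (derived state '1') is shared by Taxon 2 and Taxon 6 — a synapomorphy uniting that clade.
Most parsimonious ingroup topology: ((Taxon 3,(Taxon 2,Taxon 6)),((Taxon 7,Taxon 8),Taxon 4)).
Changes per character on this tree: Character 1: 1; Character 2: 1; Character 3: 1; Character 4: 1; Character 5: 1.
Total = 5.

5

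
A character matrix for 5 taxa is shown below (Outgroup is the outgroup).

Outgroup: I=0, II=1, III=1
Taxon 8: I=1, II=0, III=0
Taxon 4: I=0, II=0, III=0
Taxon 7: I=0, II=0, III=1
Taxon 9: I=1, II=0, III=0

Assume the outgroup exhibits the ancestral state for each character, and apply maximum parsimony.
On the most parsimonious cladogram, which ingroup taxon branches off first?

Character polarity is set by the outgroup: the derived state is whichever differs from the outgroup's state, so for II, III the derived state is '0', and for the remaining characters it is '1'.
I (derived state '1') is shared by Taxon 8 and Taxon 9 — a synapomorphy uniting that clade.
All ingroup taxa share the derived state '0' for II; it defines the ingroup but does not resolve relationships within it.
Only Taxon 4, Taxon 8, and Taxon 9 show the derived state '0' for III, supporting them as a clade.
Most parsimonious ingroup topology: (((Taxon 8,Taxon 9),Taxon 4),Taxon 7).
Taxon 7 is sister to the clade containing all other ingroup taxa, so it is the earliest-diverging (most basal) ingroup lineage.

Taxon 7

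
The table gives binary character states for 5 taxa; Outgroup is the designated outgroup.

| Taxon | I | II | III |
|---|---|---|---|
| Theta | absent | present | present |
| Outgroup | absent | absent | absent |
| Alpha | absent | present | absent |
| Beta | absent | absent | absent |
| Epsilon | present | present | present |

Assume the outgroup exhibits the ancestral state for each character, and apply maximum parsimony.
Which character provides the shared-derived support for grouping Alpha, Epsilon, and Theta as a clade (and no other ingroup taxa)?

The outgroup has state 'absent' for every character, so 'present' is the derived state throughout.
I: derived state 'present' in Epsilon only — an autapomorphy, so it tells us nothing about relationships among taxa.
II: derived state 'present' in Alpha, Epsilon, and Theta only — synapomorphy for {Alpha, Epsilon, Theta}.
III (derived state 'present') is shared by Epsilon and Theta — a synapomorphy uniting that clade.
Most parsimonious ingroup topology: (Beta,(Alpha,(Theta,Epsilon))).
The clade {Alpha, Epsilon, Theta} is supported by II: its derived state 'present' occurs in exactly those taxa and in no other taxon (including the outgroup).

II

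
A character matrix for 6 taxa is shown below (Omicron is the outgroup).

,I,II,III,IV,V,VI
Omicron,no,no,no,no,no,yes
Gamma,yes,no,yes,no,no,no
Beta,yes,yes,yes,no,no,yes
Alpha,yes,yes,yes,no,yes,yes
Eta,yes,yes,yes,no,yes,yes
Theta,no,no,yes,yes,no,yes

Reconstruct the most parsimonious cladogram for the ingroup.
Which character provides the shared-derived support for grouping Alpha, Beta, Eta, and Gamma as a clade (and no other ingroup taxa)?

Character polarity is set by the outgroup: the derived state is whichever differs from the outgroup's state, so for VI the derived state is 'no', and for the remaining characters it is 'yes'.
I: derived state 'yes' in Alpha, Beta, Eta, and Gamma only — synapomorphy for {Alpha, Beta, Eta, Gamma}.
Only Alpha, Beta, and Eta show the derived state 'yes' for II, supporting them as a clade.
III (derived state 'yes') is shared by all ingroup taxa — unites the whole ingroup.
IV: derived state 'yes' in Theta only — an autapomorphy, so it tells us nothing about relationships among taxa.
V (derived state 'yes') is shared by Alpha and Eta — a synapomorphy uniting that clade.
VI (derived state 'no') is unique to Gamma (autapomorphy; uninformative for grouping).
Most parsimonious ingroup topology: ((Gamma,(Beta,(Alpha,Eta))),Theta).
The clade {Alpha, Beta, Eta, Gamma} is supported by I: its derived state 'yes' occurs in exactly those taxa and in no other taxon (including the outgroup).

I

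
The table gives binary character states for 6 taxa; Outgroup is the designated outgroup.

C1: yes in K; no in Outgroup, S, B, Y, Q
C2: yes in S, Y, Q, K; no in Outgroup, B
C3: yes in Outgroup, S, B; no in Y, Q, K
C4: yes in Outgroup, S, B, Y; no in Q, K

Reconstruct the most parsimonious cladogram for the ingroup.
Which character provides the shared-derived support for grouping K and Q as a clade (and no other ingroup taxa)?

Character polarity is set by the outgroup: the derived state is whichever differs from the outgroup's state, so for C3, C4 the derived state is 'no', and for the remaining characters it is 'yes'.
C1: derived state 'yes' in K only — an autapomorphy, so it tells us nothing about relationships among taxa.
Only K, Q, S, and Y show the derived state 'yes' for C2, supporting them as a clade.
C3 (derived state 'no') is shared by K, Q, and Y — a synapomorphy uniting that clade.
C4 (derived state 'no') is shared by K and Q — a synapomorphy uniting that clade.
Most parsimonious ingroup topology: (B,(((Q,K),Y),S)).
The clade {K, Q} is supported by C4: its derived state 'no' occurs in exactly those taxa and in no other taxon (including the outgroup).

C4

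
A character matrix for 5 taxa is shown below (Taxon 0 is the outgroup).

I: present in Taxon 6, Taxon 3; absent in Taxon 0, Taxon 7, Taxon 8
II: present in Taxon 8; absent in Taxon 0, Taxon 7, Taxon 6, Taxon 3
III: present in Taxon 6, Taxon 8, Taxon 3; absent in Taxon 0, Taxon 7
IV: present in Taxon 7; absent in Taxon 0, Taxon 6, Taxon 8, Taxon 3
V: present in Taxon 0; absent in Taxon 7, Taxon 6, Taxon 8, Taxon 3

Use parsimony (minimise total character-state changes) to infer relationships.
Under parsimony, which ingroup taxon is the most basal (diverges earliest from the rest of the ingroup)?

Taxon 7

Character polarity is set by the outgroup: the derived state is whichever differs from the outgroup's state, so for V the derived state is 'absent', and for the remaining characters it is 'present'.
I (derived state 'present') is shared by Taxon 3 and Taxon 6 — a synapomorphy uniting that clade.
II (derived state 'present') is unique to Taxon 8 (autapomorphy; uninformative for grouping).
Only Taxon 3, Taxon 6, and Taxon 8 show the derived state 'present' for III, supporting them as a clade.
IV (derived state 'present') is unique to Taxon 7 (autapomorphy; uninformative for grouping).
V (derived state 'absent') is shared by all ingroup taxa — unites the whole ingroup.
Most parsimonious ingroup topology: (Taxon 7,((Taxon 6,Taxon 3),Taxon 8)).
Taxon 7 is sister to the clade containing all other ingroup taxa, so it is the earliest-diverging (most basal) ingroup lineage.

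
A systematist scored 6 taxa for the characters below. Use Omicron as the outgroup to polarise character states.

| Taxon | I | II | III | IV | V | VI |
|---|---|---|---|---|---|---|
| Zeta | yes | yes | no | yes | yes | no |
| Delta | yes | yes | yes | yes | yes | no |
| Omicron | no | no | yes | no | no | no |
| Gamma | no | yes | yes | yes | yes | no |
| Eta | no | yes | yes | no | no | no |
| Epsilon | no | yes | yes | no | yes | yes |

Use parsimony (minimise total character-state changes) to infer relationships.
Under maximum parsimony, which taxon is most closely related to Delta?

Zeta

Character polarity is set by the outgroup: the derived state is whichever differs from the outgroup's state, so for III the derived state is 'no', and for the remaining characters it is 'yes'.
Only Delta and Zeta show the derived state 'yes' for I, supporting them as a clade.
II (derived state 'yes') is shared by all ingroup taxa — unites the whole ingroup.
III (derived state 'no') is unique to Zeta (autapomorphy; uninformative for grouping).
IV (derived state 'yes') is shared by Delta, Gamma, and Zeta — a synapomorphy uniting that clade.
Only Delta, Epsilon, Gamma, and Zeta show the derived state 'yes' for V, supporting them as a clade.
VI: derived state 'yes' in Epsilon only — an autapomorphy, so it tells us nothing about relationships among taxa.
Most parsimonious ingroup topology: ((((Delta,Zeta),Gamma),Epsilon),Eta).
Delta and Zeta form a cherry on this tree, so they are sister taxa.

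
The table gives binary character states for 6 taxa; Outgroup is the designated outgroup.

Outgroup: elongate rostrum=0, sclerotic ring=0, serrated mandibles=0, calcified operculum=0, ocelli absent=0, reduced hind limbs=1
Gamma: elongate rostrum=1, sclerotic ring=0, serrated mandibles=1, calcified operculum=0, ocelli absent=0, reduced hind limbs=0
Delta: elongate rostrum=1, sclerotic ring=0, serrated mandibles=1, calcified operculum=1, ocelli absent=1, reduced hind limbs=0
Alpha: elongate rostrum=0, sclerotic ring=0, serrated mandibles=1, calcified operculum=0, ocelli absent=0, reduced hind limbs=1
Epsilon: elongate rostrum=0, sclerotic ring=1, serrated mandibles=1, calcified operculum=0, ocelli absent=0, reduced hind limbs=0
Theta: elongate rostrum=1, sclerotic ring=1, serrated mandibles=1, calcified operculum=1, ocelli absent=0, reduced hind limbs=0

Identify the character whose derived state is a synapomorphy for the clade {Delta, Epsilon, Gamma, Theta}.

Character polarity is set by the outgroup: the derived state is whichever differs from the outgroup's state, so for reduced hind limbs the derived state is '0', and for the remaining characters it is '1'.
elongate rostrum (derived state '1') is shared by Delta, Gamma, and Theta — a synapomorphy uniting that clade.
sclerotic ring groups Epsilon and Theta, which is incompatible with the clades supported by the remaining characters; treating it as convergent (homoplasy) costs fewer steps than any alternative tree.
All ingroup taxa share the derived state '1' for serrated mandibles; it defines the ingroup but does not resolve relationships within it.
calcified operculum (derived state '1') is shared by Delta and Theta — a synapomorphy uniting that clade.
ocelli absent (derived state '1') is unique to Delta (autapomorphy; uninformative for grouping).
reduced hind limbs: derived state '0' in Delta, Epsilon, Gamma, and Theta only — synapomorphy for {Delta, Epsilon, Gamma, Theta}.
Most parsimonious ingroup topology: (((Gamma,(Delta,Theta)),Epsilon),Alpha).
The clade {Delta, Epsilon, Gamma, Theta} is supported by reduced hind limbs: its derived state '0' occurs in exactly those taxa and in no other taxon (including the outgroup).

reduced hind limbs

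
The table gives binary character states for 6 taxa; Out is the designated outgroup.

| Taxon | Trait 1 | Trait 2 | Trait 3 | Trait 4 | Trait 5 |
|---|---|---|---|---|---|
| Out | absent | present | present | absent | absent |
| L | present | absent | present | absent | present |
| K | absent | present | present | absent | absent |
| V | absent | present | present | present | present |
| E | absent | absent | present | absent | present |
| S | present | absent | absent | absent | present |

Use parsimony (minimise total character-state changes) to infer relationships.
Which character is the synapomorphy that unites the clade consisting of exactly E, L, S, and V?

Trait 5

Character polarity is set by the outgroup: the derived state is whichever differs from the outgroup's state, so for Trait 2, Trait 3 the derived state is 'absent', and for the remaining characters it is 'present'.
Trait 1: derived state 'present' in L and S only — synapomorphy for {L, S}.
Only E, L, and S show the derived state 'absent' for Trait 2, supporting them as a clade.
Trait 3: derived state 'absent' in S only — an autapomorphy, so it tells us nothing about relationships among taxa.
Trait 4 (derived state 'present') is unique to V (autapomorphy; uninformative for grouping).
Only E, L, S, and V show the derived state 'present' for Trait 5, supporting them as a clade.
Most parsimonious ingroup topology: ((((L,S),E),V),K).
The clade {E, L, S, V} is supported by Trait 5: its derived state 'present' occurs in exactly those taxa and in no other taxon (including the outgroup).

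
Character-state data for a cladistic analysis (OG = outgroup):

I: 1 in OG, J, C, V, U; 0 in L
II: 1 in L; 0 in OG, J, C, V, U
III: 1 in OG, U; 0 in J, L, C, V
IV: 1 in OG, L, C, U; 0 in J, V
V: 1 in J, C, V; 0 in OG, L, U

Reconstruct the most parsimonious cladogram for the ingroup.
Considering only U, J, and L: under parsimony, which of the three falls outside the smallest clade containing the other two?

Character polarity is set by the outgroup: the derived state is whichever differs from the outgroup's state, so for I, III, IV the derived state is '0', and for the remaining characters it is '1'.
I: derived state '0' in L only — an autapomorphy, so it tells us nothing about relationships among taxa.
II: derived state '1' in L only — an autapomorphy, so it tells us nothing about relationships among taxa.
III: derived state '0' in C, J, L, and V only — synapomorphy for {C, J, L, V}.
IV (derived state '0') is shared by J and V — a synapomorphy uniting that clade.
Only C, J, and V show the derived state '1' for V, supporting them as a clade.
Most parsimonious ingroup topology: ((((J,V),C),L),U).
L and J share a more recent common ancestor with each other than either does with U, so U is the least closely related of the three.

U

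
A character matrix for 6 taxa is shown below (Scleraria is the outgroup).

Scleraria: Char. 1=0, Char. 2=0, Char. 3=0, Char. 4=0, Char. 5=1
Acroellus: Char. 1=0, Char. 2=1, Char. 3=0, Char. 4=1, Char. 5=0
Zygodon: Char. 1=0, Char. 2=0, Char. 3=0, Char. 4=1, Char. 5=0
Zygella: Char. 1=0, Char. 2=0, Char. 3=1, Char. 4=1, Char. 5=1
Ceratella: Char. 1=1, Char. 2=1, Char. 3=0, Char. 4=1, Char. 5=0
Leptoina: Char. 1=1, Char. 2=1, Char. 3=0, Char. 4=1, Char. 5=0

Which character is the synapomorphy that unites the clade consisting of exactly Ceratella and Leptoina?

Character polarity is set by the outgroup: the derived state is whichever differs from the outgroup's state, so for Char. 5 the derived state is '0', and for the remaining characters it is '1'.
Char. 1: derived state '1' in Ceratella and Leptoina only — synapomorphy for {Ceratella, Leptoina}.
Only Acroellus, Ceratella, and Leptoina show the derived state '1' for Char. 2, supporting them as a clade.
Char. 3: derived state '1' in Zygella only — an autapomorphy, so it tells us nothing about relationships among taxa.
All ingroup taxa share the derived state '1' for Char. 4; it defines the ingroup but does not resolve relationships within it.
Only Acroellus, Ceratella, Leptoina, and Zygodon show the derived state '0' for Char. 5, supporting them as a clade.
Most parsimonious ingroup topology: (((Acroellus,(Ceratella,Leptoina)),Zygodon),Zygella).
The clade {Ceratella, Leptoina} is supported by Char. 1: its derived state '1' occurs in exactly those taxa and in no other taxon (including the outgroup).

Char. 1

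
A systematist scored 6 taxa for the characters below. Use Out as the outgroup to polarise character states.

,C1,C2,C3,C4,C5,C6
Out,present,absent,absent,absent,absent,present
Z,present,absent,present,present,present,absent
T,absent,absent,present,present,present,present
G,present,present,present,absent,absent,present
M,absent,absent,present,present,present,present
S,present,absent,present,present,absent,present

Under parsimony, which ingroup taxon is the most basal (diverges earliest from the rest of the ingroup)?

Character polarity is set by the outgroup: the derived state is whichever differs from the outgroup's state, so for C1, C6 the derived state is 'absent', and for the remaining characters it is 'present'.
C1: derived state 'absent' in M and T only — synapomorphy for {M, T}.
C2 (derived state 'present') is unique to G (autapomorphy; uninformative for grouping).
C3 (derived state 'present') is shared by all ingroup taxa — unites the whole ingroup.
C4: derived state 'present' in M, S, T, and Z only — synapomorphy for {M, S, T, Z}.
C5: derived state 'present' in M, T, and Z only — synapomorphy for {M, T, Z}.
C6: derived state 'absent' in Z only — an autapomorphy, so it tells us nothing about relationships among taxa.
Most parsimonious ingroup topology: (((Z,(T,M)),S),G).
G is sister to the clade containing all other ingroup taxa, so it is the earliest-diverging (most basal) ingroup lineage.

G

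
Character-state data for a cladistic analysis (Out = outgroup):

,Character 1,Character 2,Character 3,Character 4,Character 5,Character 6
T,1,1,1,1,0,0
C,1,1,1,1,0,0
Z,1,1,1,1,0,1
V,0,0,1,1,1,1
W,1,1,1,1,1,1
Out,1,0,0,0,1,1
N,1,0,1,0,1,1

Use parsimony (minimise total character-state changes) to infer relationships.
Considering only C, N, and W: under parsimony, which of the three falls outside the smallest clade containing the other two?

N

Character polarity is set by the outgroup: the derived state is whichever differs from the outgroup's state, so for Character 1, Character 5, Character 6 the derived state is '0', and for the remaining characters it is '1'.
Character 1: derived state '0' in V only — an autapomorphy, so it tells us nothing about relationships among taxa.
Only C, T, W, and Z show the derived state '1' for Character 2, supporting them as a clade.
Character 3 (derived state '1') is shared by all ingroup taxa — unites the whole ingroup.
Only C, T, V, W, and Z show the derived state '1' for Character 4, supporting them as a clade.
Character 5: derived state '0' in C, T, and Z only — synapomorphy for {C, T, Z}.
Only C and T show the derived state '0' for Character 6, supporting them as a clade.
Most parsimonious ingroup topology: (((((C,T),Z),W),V),N).
C and W share a more recent common ancestor with each other than either does with N, so N is the least closely related of the three.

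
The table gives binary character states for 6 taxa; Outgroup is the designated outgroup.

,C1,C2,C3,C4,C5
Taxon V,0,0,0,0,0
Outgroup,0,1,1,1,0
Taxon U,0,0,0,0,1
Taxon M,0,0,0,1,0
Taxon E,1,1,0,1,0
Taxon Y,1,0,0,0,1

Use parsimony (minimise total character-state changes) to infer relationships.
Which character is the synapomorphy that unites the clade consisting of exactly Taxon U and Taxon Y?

C5

Character polarity is set by the outgroup: the derived state is whichever differs from the outgroup's state, so for C2, C3, C4 the derived state is '0', and for the remaining characters it is '1'.
C1 groups Taxon E and Taxon Y, which is incompatible with the clades supported by the remaining characters; treating it as convergent (homoplasy) costs fewer steps than any alternative tree.
C2: derived state '0' in Taxon M, Taxon U, Taxon V, and Taxon Y only — synapomorphy for {Taxon M, Taxon U, Taxon V, Taxon Y}.
C3 (derived state '0') is shared by all ingroup taxa — unites the whole ingroup.
C4 (derived state '0') is shared by Taxon U, Taxon V, and Taxon Y — a synapomorphy uniting that clade.
C5 (derived state '1') is shared by Taxon U and Taxon Y — a synapomorphy uniting that clade.
Most parsimonious ingroup topology: ((((Taxon U,Taxon Y),Taxon V),Taxon M),Taxon E).
The clade {Taxon U, Taxon Y} is supported by C5: its derived state '1' occurs in exactly those taxa and in no other taxon (including the outgroup).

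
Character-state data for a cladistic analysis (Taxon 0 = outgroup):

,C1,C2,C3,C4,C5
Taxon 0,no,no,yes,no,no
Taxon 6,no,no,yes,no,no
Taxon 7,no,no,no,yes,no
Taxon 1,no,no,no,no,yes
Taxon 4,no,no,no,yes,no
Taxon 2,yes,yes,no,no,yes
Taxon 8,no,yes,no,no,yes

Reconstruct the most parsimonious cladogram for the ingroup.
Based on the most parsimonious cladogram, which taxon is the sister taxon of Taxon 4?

Character polarity is set by the outgroup: the derived state is whichever differs from the outgroup's state, so for C3 the derived state is 'no', and for the remaining characters it is 'yes'.
C1: derived state 'yes' in Taxon 2 only — an autapomorphy, so it tells us nothing about relationships among taxa.
C2: derived state 'yes' in Taxon 2 and Taxon 8 only — synapomorphy for {Taxon 2, Taxon 8}.
C3: derived state 'no' in Taxon 1, Taxon 2, Taxon 4, Taxon 7, and Taxon 8 only — synapomorphy for {Taxon 1, Taxon 2, Taxon 4, Taxon 7, Taxon 8}.
Only Taxon 4 and Taxon 7 show the derived state 'yes' for C4, supporting them as a clade.
C5 (derived state 'yes') is shared by Taxon 1, Taxon 2, and Taxon 8 — a synapomorphy uniting that clade.
Most parsimonious ingroup topology: (Taxon 6,((Taxon 7,Taxon 4),(Taxon 1,(Taxon 2,Taxon 8)))).
Taxon 4 and Taxon 7 form a cherry on this tree, so they are sister taxa.

Taxon 7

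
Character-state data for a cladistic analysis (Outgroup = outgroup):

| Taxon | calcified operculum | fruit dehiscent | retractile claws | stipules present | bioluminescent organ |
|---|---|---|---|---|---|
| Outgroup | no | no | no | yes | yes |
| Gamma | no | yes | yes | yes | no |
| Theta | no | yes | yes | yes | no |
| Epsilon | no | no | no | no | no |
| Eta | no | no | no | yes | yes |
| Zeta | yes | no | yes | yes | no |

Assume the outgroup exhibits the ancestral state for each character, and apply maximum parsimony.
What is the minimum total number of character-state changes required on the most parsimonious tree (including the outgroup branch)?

5

Character polarity is set by the outgroup: the derived state is whichever differs from the outgroup's state, so for stipules present, bioluminescent organ the derived state is 'no', and for the remaining characters it is 'yes'.
calcified operculum (derived state 'yes') is unique to Zeta (autapomorphy; uninformative for grouping).
Only Gamma and Theta show the derived state 'yes' for fruit dehiscent, supporting them as a clade.
retractile claws: derived state 'yes' in Gamma, Theta, and Zeta only — synapomorphy for {Gamma, Theta, Zeta}.
stipules present: derived state 'no' in Epsilon only — an autapomorphy, so it tells us nothing about relationships among taxa.
bioluminescent organ: derived state 'no' in Epsilon, Gamma, Theta, and Zeta only — synapomorphy for {Epsilon, Gamma, Theta, Zeta}.
Most parsimonious ingroup topology: ((((Gamma,Theta),Zeta),Epsilon),Eta).
Changes per character on this tree: calcified operculum: 1; fruit dehiscent: 1; retractile claws: 1; stipules present: 1; bioluminescent organ: 1.
Total = 5.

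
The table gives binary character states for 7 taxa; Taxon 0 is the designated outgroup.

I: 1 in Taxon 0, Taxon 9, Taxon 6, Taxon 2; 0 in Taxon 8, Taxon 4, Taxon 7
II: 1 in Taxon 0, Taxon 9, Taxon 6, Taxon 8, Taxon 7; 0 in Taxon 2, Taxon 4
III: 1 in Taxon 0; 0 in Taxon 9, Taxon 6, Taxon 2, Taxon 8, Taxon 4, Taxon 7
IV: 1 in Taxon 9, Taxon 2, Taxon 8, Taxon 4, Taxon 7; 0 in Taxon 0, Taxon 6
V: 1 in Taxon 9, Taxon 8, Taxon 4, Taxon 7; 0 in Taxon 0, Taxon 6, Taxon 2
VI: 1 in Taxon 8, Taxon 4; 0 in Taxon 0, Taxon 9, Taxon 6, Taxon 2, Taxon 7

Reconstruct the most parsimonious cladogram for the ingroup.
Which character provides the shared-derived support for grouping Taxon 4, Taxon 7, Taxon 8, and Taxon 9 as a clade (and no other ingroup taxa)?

V

Character polarity is set by the outgroup: the derived state is whichever differs from the outgroup's state, so for I, II, III the derived state is '0', and for the remaining characters it is '1'.
I: derived state '0' in Taxon 4, Taxon 7, and Taxon 8 only — synapomorphy for {Taxon 4, Taxon 7, Taxon 8}.
II (state '0') occurs in Taxon 2 and Taxon 4 but conflicts with the nesting implied by the other characters — most parsimoniously interpreted as homoplasy.
III (derived state '0') is shared by all ingroup taxa — unites the whole ingroup.
IV (derived state '1') is shared by Taxon 2, Taxon 4, Taxon 7, Taxon 8, and Taxon 9 — a synapomorphy uniting that clade.
V (derived state '1') is shared by Taxon 4, Taxon 7, Taxon 8, and Taxon 9 — a synapomorphy uniting that clade.
Only Taxon 4 and Taxon 8 show the derived state '1' for VI, supporting them as a clade.
Most parsimonious ingroup topology: (((Taxon 9,((Taxon 8,Taxon 4),Taxon 7)),Taxon 2),Taxon 6).
The clade {Taxon 4, Taxon 7, Taxon 8, Taxon 9} is supported by V: its derived state '1' occurs in exactly those taxa and in no other taxon (including the outgroup).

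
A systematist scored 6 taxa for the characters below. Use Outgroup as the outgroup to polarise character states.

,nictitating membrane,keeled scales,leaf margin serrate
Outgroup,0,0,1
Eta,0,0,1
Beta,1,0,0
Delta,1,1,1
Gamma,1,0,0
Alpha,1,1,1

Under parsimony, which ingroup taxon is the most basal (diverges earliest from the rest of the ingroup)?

Eta

Character polarity is set by the outgroup: the derived state is whichever differs from the outgroup's state, so for leaf margin serrate the derived state is '0', and for the remaining characters it is '1'.
nictitating membrane (derived state '1') is shared by Alpha, Beta, Delta, and Gamma — a synapomorphy uniting that clade.
keeled scales: derived state '1' in Alpha and Delta only — synapomorphy for {Alpha, Delta}.
leaf margin serrate: derived state '0' in Beta and Gamma only — synapomorphy for {Beta, Gamma}.
Most parsimonious ingroup topology: (Eta,((Beta,Gamma),(Delta,Alpha))).
Eta is sister to the clade containing all other ingroup taxa, so it is the earliest-diverging (most basal) ingroup lineage.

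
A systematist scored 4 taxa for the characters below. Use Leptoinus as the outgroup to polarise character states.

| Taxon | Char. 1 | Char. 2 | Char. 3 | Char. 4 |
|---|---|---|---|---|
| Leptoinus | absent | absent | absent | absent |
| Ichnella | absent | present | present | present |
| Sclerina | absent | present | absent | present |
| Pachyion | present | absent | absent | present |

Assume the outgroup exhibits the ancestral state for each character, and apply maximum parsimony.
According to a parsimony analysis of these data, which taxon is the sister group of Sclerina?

Ichnella

The outgroup has state 'absent' for every character, so 'present' is the derived state throughout.
Char. 1 (derived state 'present') is unique to Pachyion (autapomorphy; uninformative for grouping).
Only Ichnella and Sclerina show the derived state 'present' for Char. 2, supporting them as a clade.
Char. 3: derived state 'present' in Ichnella only — an autapomorphy, so it tells us nothing about relationships among taxa.
Char. 4 (derived state 'present') is shared by all ingroup taxa — unites the whole ingroup.
Most parsimonious ingroup topology: ((Ichnella,Sclerina),Pachyion).
Sclerina and Ichnella form a cherry on this tree, so they are sister taxa.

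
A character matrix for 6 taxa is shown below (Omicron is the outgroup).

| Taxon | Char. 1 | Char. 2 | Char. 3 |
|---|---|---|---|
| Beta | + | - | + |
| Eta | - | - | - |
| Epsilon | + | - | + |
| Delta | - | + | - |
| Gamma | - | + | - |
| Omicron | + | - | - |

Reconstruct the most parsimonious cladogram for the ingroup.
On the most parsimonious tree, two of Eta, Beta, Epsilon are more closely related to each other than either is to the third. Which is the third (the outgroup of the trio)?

Character polarity is set by the outgroup: the derived state is whichever differs from the outgroup's state, so for Char. 1 the derived state is '-', and for the remaining characters it is '+'.
Only Delta, Eta, and Gamma show the derived state '-' for Char. 1, supporting them as a clade.
Char. 2: derived state '+' in Delta and Gamma only — synapomorphy for {Delta, Gamma}.
Only Beta and Epsilon show the derived state '+' for Char. 3, supporting them as a clade.
Most parsimonious ingroup topology: ((Eta,(Delta,Gamma)),(Epsilon,Beta)).
Epsilon and Beta share a more recent common ancestor with each other than either does with Eta, so Eta is the least closely related of the three.

Eta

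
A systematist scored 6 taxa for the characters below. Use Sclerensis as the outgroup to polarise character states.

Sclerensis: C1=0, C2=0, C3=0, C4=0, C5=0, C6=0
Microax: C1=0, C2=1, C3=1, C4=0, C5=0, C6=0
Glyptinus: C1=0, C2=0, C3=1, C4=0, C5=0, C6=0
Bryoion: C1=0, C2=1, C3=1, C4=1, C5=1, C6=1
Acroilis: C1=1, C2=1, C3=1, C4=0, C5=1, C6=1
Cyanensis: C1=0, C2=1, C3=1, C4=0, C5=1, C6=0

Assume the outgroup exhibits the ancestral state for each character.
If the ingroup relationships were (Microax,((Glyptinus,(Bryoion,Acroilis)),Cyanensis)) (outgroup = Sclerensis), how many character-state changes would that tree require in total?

Map each character onto (Microax,((Glyptinus,(Bryoion,Acroilis)),Cyanensis)) (rooted by Sclerensis) and count the minimum state changes it requires (Fitch parsimony):
C1: 1; C2: 2; C3: 1; C4: 1; C5: 2; C6: 1.
Total tree length = 8.

8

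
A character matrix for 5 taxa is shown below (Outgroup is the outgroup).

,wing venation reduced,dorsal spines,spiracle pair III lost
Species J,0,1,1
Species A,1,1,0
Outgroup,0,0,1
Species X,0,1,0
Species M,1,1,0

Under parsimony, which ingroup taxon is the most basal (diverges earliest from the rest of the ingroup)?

Character polarity is set by the outgroup: the derived state is whichever differs from the outgroup's state, so for spiracle pair III lost the derived state is '0', and for the remaining characters it is '1'.
Only Species A and Species M show the derived state '1' for wing venation reduced, supporting them as a clade.
dorsal spines (derived state '1') is shared by all ingroup taxa — unites the whole ingroup.
spiracle pair III lost: derived state '0' in Species A, Species M, and Species X only — synapomorphy for {Species A, Species M, Species X}.
Most parsimonious ingroup topology: (Species J,(Species X,(Species M,Species A))).
Species J is sister to the clade containing all other ingroup taxa, so it is the earliest-diverging (most basal) ingroup lineage.

Species J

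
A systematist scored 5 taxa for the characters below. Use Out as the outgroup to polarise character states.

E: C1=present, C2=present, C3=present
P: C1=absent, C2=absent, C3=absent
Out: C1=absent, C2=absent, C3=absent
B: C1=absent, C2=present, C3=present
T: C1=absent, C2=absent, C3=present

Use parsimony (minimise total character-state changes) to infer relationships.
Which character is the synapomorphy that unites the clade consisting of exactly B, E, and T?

C3

The outgroup has state 'absent' for every character, so 'present' is the derived state throughout.
C1: derived state 'present' in E only — an autapomorphy, so it tells us nothing about relationships among taxa.
Only B and E show the derived state 'present' for C2, supporting them as a clade.
C3 (derived state 'present') is shared by B, E, and T — a synapomorphy uniting that clade.
Most parsimonious ingroup topology: (((B,E),T),P).
The clade {B, E, T} is supported by C3: its derived state 'present' occurs in exactly those taxa and in no other taxon (including the outgroup).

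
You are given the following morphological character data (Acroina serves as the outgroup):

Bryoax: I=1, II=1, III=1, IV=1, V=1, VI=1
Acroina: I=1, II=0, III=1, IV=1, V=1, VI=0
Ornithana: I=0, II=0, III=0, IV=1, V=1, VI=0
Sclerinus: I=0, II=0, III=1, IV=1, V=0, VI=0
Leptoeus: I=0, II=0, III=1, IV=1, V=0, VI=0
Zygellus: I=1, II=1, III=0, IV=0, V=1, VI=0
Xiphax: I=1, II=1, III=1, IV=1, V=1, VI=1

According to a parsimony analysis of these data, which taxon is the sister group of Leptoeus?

Sclerinus

Character polarity is set by the outgroup: the derived state is whichever differs from the outgroup's state, so for I, III, IV, V the derived state is '0', and for the remaining characters it is '1'.
I: derived state '0' in Leptoeus, Ornithana, and Sclerinus only — synapomorphy for {Leptoeus, Ornithana, Sclerinus}.
Only Bryoax, Xiphax, and Zygellus show the derived state '1' for II, supporting them as a clade.
III groups Ornithana and Zygellus, which is incompatible with the clades supported by the remaining characters; treating it as convergent (homoplasy) costs fewer steps than any alternative tree.
IV (derived state '0') is unique to Zygellus (autapomorphy; uninformative for grouping).
V: derived state '0' in Leptoeus and Sclerinus only — synapomorphy for {Leptoeus, Sclerinus}.
VI (derived state '1') is shared by Bryoax and Xiphax — a synapomorphy uniting that clade.
Most parsimonious ingroup topology: (((Bryoax,Xiphax),Zygellus),(Ornithana,(Leptoeus,Sclerinus))).
Leptoeus and Sclerinus form a cherry on this tree, so they are sister taxa.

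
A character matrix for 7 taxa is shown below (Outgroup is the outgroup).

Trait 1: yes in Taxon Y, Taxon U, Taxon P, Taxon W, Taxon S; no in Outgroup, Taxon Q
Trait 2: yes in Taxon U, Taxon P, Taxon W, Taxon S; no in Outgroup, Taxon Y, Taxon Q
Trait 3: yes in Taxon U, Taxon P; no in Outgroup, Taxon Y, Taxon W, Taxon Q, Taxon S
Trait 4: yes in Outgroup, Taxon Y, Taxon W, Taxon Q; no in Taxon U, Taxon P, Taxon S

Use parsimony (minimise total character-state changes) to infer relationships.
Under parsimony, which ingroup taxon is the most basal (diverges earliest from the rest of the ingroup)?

Character polarity is set by the outgroup: the derived state is whichever differs from the outgroup's state, so for Trait 4 the derived state is 'no', and for the remaining characters it is 'yes'.
Trait 1 (derived state 'yes') is shared by Taxon P, Taxon S, Taxon U, Taxon W, and Taxon Y — a synapomorphy uniting that clade.
Only Taxon P, Taxon S, Taxon U, and Taxon W show the derived state 'yes' for Trait 2, supporting them as a clade.
Trait 3 (derived state 'yes') is shared by Taxon P and Taxon U — a synapomorphy uniting that clade.
Trait 4 (derived state 'no') is shared by Taxon P, Taxon S, and Taxon U — a synapomorphy uniting that clade.
Most parsimonious ingroup topology: ((Taxon Y,(((Taxon U,Taxon P),Taxon S),Taxon W)),Taxon Q).
Taxon Q is sister to the clade containing all other ingroup taxa, so it is the earliest-diverging (most basal) ingroup lineage.

Taxon Q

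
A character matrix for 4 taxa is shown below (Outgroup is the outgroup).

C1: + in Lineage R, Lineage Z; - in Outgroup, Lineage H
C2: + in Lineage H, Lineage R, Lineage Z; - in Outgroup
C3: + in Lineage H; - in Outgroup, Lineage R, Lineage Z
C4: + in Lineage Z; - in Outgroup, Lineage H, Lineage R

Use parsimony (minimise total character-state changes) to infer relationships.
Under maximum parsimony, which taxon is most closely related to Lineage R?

Lineage Z

The outgroup has state '-' for every character, so '+' is the derived state throughout.
C1: derived state '+' in Lineage R and Lineage Z only — synapomorphy for {Lineage R, Lineage Z}.
C2 (derived state '+') is shared by all ingroup taxa — unites the whole ingroup.
C3 (derived state '+') is unique to Lineage H (autapomorphy; uninformative for grouping).
C4: derived state '+' in Lineage Z only — an autapomorphy, so it tells us nothing about relationships among taxa.
Most parsimonious ingroup topology: (Lineage H,(Lineage R,Lineage Z)).
Lineage R and Lineage Z form a cherry on this tree, so they are sister taxa.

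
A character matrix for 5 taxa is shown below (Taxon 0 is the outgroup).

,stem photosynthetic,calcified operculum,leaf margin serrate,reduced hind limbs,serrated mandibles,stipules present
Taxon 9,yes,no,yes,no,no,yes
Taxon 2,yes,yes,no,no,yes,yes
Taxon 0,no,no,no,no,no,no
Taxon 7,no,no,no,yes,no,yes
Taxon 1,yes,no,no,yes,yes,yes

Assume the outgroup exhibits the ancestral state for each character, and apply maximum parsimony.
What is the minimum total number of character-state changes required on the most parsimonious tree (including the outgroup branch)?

7

The outgroup has state 'no' for every character, so 'yes' is the derived state throughout.
stem photosynthetic (derived state 'yes') is shared by Taxon 1, Taxon 2, and Taxon 9 — a synapomorphy uniting that clade.
calcified operculum (derived state 'yes') is unique to Taxon 2 (autapomorphy; uninformative for grouping).
leaf margin serrate (derived state 'yes') is unique to Taxon 9 (autapomorphy; uninformative for grouping).
reduced hind limbs groups Taxon 1 and Taxon 7, which is incompatible with the clades supported by the remaining characters; treating it as convergent (homoplasy) costs fewer steps than any alternative tree.
serrated mandibles (derived state 'yes') is shared by Taxon 1 and Taxon 2 — a synapomorphy uniting that clade.
stipules present (derived state 'yes') is shared by all ingroup taxa — unites the whole ingroup.
Most parsimonious ingroup topology: (((Taxon 1,Taxon 2),Taxon 9),Taxon 7).
Changes per character on this tree: stem photosynthetic: 1; calcified operculum: 1; leaf margin serrate: 1; reduced hind limbs: 2; serrated mandibles: 1; stipules present: 1.
Total = 7.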